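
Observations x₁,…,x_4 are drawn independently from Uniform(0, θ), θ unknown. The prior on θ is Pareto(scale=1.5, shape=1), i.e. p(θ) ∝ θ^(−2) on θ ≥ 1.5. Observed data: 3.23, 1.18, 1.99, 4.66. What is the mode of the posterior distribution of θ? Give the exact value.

θ̂_MAP = 4.66

The Uniform(0, θ) likelihood is θ^(−n) for θ ≥ max(xᵢ), zero otherwise. Here max(xᵢ) = 4.66.
Posterior ∝ θ^(−2) · θ^(−4) = θ^(−6) on θ ≥ max(1.5, 4.66) = 4.66.
This density is strictly decreasing in θ, so the posterior mode lies at the lower boundary of the support.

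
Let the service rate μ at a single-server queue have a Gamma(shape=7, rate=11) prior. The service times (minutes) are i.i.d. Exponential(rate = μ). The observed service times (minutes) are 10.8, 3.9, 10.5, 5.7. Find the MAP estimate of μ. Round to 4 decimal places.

μ̂_MAP = 0.2387

The Exponential(rate=μ) likelihood is ∝ μ^n e^(−μΣtᵢ). Here n = 4 and Σtᵢ = 10.8 + 3.9 + 10.5 + 5.7 = 30.9.
Posterior ∝ μ^6e^(−11μ) · μ^4e^(−30.9μ) = μ^10e^(−41.9μ), i.e. Gamma(11, 41.9).
Mode = (a−1)/b = 10/41.9 ≈ 0.2387.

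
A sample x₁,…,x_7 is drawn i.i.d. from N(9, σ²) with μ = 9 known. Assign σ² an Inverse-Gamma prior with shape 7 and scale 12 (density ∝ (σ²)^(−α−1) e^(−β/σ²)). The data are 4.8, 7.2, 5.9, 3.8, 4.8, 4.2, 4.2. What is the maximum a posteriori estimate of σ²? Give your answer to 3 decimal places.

σ̂²_MAP = 6.315

Sum of squared deviations about the known mean: SS = (4.8−9)² + (7.2−9)² + (5.9−9)² + (3.8−9)² + (4.8−9)² + (4.2−9)² + (4.2−9)² = 121.25.
The Normal likelihood contributes (σ²)^(−n/2) exp(−SS/(2σ²)), so the posterior is Inverse-Gamma(α + n/2, β + SS/2) = Inverse-Gamma(10.5, 72.625).
The mode of Inverse-Gamma(a, b) is b/(a+1) = 72.625/11.5 ≈ 6.315.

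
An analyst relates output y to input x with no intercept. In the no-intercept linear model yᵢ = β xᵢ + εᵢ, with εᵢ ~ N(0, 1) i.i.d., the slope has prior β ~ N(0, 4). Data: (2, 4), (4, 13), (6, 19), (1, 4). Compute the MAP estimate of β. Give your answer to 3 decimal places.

log p(β | y) = −Σ(yᵢ − βxᵢ)²/(2·1) − β²/(2·4) + const.
Setting the derivative to zero: Σxᵢ(yᵢ − βxᵢ)/1 − β/4 = 0, so β = Σxᵢyᵢ / (Σxᵢ² + σ²/τ²).
Σxᵢyᵢ = 2·4 + 4·13 + 6·19 + 1·4 = 178; Σxᵢ² = 57; σ²/τ² = 0.25.
β̂_MAP = 178 / (57 + 0.25) = 178/57.25 ≈ 3.109.

β̂_MAP = 3.109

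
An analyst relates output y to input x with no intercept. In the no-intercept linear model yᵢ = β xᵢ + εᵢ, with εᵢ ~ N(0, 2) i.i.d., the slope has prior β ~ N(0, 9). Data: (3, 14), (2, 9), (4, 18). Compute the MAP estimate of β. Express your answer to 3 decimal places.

β̂_MAP = 4.517

log p(β | y) = −Σ(yᵢ − βxᵢ)²/(2·2) − β²/(2·9) + const.
Setting the derivative to zero: Σxᵢ(yᵢ − βxᵢ)/2 − β/9 = 0, so β = Σxᵢyᵢ / (Σxᵢ² + σ²/τ²).
Σxᵢyᵢ = 3·14 + 2·9 + 4·18 = 132; Σxᵢ² = 29; σ²/τ² = 2/9.
β̂_MAP = 132 / (29 + 2/9) = 132/(263/9) = 1188/263 ≈ 4.517.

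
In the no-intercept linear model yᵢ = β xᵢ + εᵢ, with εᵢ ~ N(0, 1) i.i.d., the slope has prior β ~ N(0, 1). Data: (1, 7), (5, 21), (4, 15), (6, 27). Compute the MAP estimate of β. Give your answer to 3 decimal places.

β̂_MAP = 4.228

log p(β | y) = −Σ(yᵢ − βxᵢ)²/(2·1) − β²/(2·1) + const.
Setting the derivative to zero: Σxᵢ(yᵢ − βxᵢ)/1 − β/1 = 0, so β = Σxᵢyᵢ / (Σxᵢ² + σ²/τ²).
Σxᵢyᵢ = 1·7 + 5·21 + 4·15 + 6·27 = 334; Σxᵢ² = 78; σ²/τ² = 1.
β̂_MAP = 334 / (78 + 1) = 334/79 ≈ 4.228.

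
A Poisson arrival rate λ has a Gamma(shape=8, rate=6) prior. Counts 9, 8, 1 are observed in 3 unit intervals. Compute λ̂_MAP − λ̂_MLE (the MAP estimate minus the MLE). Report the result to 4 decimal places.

MAP − MLE = -3.2222

Σxᵢ = 18. Posterior is Gamma(26, 9); MAP = (26−1)/9 = 25/9 ≈ 2.77778.
MLE = x̄ = 18/3 ≈ 6.00000.
Difference = 25/9 − 18/3 = -29/9 ≈ -3.2222.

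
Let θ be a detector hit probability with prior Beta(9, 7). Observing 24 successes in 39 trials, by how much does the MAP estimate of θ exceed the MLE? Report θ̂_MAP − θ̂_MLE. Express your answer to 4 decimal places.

Posterior is Beta(33, 22); MAP = (33−1)/(55−2) = 32/53 ≈ 0.60377.
MLE ignores the prior: θ̂_MLE = k/n = 24/39 ≈ 0.61538.
Difference = 32/53 − 24/39 = -8/689 ≈ -0.0116.

MAP − MLE = -0.0116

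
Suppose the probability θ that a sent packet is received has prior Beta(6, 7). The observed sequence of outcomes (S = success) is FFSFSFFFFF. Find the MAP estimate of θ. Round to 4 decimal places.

Prior: Beta(6, 7).
Data: 2 successes in 10 trials (from the sequence). The binomial likelihood contributes θ^2(1−θ)^8, so the posterior is Beta(6+2, 7+8) = Beta(8, 15).
For Beta(a, b) with a, b > 1 the mode is (a−1)/(a+b−2) = 7/21 ≈ 0.3333.

θ̂_MAP = 0.3333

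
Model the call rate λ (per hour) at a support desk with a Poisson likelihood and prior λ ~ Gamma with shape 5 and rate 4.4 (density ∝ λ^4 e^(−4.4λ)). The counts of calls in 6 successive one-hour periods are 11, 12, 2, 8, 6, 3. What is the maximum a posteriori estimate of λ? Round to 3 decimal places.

Σxᵢ = 11+12+2+8+6+3 = 42, with n = 6.
Posterior ∝ λ^4e^(−4.4λ) · λ^42e^(−6λ) = λ^46e^(−10.4λ), i.e. Gamma(shape=47, rate=10.4).
The mode of a Gamma(a, b) with a ≥ 1 (shape–rate) is (a−1)/b = 46/10.4 ≈ 4.423.

λ̂_MAP = 4.423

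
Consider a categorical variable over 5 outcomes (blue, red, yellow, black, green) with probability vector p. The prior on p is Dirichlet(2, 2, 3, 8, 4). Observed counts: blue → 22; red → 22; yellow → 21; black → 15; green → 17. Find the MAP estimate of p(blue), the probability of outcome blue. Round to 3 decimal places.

The posterior is Dirichlet(αᵢ + nᵢ) = Dirichlet(24, 24, 24, 23, 21).
For a Dirichlet(a₁,…,a_K) with all aᵢ > 1, the mode has j-th component (aⱼ − 1)/(Σaᵢ − K).
Here Σaᵢ = 116 and K = 5, so p(blue) = (24 − 1)/(116 − 5) = 23/111 ≈ 0.207.

MAP estimate of p(blue) = 0.207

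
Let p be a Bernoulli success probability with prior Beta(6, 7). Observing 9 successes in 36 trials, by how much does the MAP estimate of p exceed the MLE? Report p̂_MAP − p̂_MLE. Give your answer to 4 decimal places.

Posterior is Beta(15, 34); MAP = (15−1)/(49−2) = 14/47 ≈ 0.29787.
MLE ignores the prior: p̂_MLE = k/n = 9/36 ≈ 0.25000.
Difference = 14/47 − 9/36 = 9/188 ≈ 0.0479.

MAP − MLE = 0.0479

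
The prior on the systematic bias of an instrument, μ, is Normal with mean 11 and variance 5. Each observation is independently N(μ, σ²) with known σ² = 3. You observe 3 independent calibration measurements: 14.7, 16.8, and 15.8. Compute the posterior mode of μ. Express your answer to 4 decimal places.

n = 3; x̄ = (14.7 + 16.8 + 15.8)/3 = 47.3/3 = 473/30 ≈ 15.7667.
For a Normal prior and Normal likelihood with known variance, the posterior is Normal; its mode equals its mean, the precision-weighted average.
Prior precision 1/σ₀² = 1/5 = 0.2; data precision n/σ² = 3/3 = 1.
μ̂ = (0.2·11 + 1·(473/30)) / (0.2 + 1) = (539/30)/1.2 = 539/36 ≈ 14.9722.

μ̂_MAP = 14.9722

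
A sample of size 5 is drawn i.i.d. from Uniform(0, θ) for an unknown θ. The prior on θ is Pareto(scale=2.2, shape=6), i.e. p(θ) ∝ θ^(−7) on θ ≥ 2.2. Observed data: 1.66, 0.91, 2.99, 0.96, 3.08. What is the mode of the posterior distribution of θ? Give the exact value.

The Uniform(0, θ) likelihood is θ^(−n) for θ ≥ max(xᵢ), zero otherwise. Here max(xᵢ) = 3.08.
Posterior ∝ θ^(−7) · θ^(−5) = θ^(−12) on θ ≥ max(2.2, 3.08) = 3.08.
This density is strictly decreasing in θ, so the posterior mode lies at the lower boundary of the support.

θ̂_MAP = 3.08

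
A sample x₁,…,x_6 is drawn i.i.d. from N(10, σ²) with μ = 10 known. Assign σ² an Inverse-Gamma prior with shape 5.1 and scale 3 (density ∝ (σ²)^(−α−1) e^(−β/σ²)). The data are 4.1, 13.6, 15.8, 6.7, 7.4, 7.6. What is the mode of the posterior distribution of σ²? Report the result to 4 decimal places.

Sum of squared deviations about the known mean: SS = (4.1−10)² + (13.6−10)² + (15.8−10)² + (6.7−10)² + (7.4−10)² + (7.6−10)² = 104.82.
The Normal likelihood contributes (σ²)^(−n/2) exp(−SS/(2σ²)), so the posterior is Inverse-Gamma(α + n/2, β + SS/2) = Inverse-Gamma(8.1, 55.41).
The mode of Inverse-Gamma(a, b) is b/(a+1) = 55.41/9.1 ≈ 6.0890.

σ̂²_MAP = 6.0890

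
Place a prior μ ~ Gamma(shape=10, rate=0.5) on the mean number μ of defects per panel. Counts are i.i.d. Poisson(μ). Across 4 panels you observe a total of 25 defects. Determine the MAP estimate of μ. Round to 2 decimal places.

μ̂_MAP = 7.56

Σxᵢ = 25, n = 4.
Posterior ∝ μ^9e^(−0.5μ) · μ^25e^(−4μ) = μ^34e^(−4.5μ), i.e. Gamma(shape=35, rate=4.5).
The mode of a Gamma(a, b) with a ≥ 1 (shape–rate) is (a−1)/b = 34/4.5 ≈ 7.56.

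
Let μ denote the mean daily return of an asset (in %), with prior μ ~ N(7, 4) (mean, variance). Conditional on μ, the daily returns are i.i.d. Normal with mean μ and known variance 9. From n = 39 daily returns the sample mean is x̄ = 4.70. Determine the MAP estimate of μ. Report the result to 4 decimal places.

μ̂_MAP = 4.8255

n = 39, x̄ = 4.70.
For a Normal prior and Normal likelihood with known variance, the posterior is Normal; its mode equals its mean, the precision-weighted average.
Prior precision 1/σ₀² = 1/4 = 0.25; data precision n/σ² = 39/9 = 13/3.
μ̂ = (0.25·7 + (13/3)·4.7) / (0.25 + 13/3) = (1327/60)/(55/12) = 1327/275 ≈ 4.8255.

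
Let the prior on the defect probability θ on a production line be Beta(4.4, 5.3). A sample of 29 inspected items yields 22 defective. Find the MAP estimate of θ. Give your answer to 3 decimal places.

θ̂_MAP = 0.692

Prior: Beta(4.4, 5.3).
Data: 22 successes in 29 trials. The binomial likelihood contributes θ^22(1−θ)^7, so the posterior is Beta(4.4+22, 5.3+7) = Beta(26.4, 12.3).
For Beta(a, b) with a, b > 1 the mode is (a−1)/(a+b−2) = 25.4/36.7 ≈ 0.692.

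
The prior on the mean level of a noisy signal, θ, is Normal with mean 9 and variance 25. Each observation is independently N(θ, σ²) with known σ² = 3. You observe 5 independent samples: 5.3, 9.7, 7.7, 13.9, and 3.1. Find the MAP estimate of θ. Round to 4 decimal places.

θ̂_MAP = 7.9648

n = 5; x̄ = (5.3 + 9.7 + 7.7 + 13.9 + 3.1)/5 = 39.7/5 = 7.94.
For a Normal prior and Normal likelihood with known variance, the posterior is Normal; its mode equals its mean, the precision-weighted average.
Prior precision 1/σ₀² = 1/25 = 0.04; data precision n/σ² = 5/3.
θ̂ = (0.04·9 + (5/3)·7.94) / (0.04 + 5/3) = (2039/150)/(128/75) = 7.96484375 ≈ 7.9648.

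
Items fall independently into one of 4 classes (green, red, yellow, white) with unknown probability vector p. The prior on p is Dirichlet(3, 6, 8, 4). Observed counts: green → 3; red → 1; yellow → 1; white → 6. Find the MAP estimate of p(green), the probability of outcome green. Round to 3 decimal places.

The posterior is Dirichlet(αᵢ + nᵢ) = Dirichlet(6, 7, 9, 10).
For a Dirichlet(a₁,…,a_K) with all aᵢ > 1, the mode has j-th component (aⱼ − 1)/(Σaᵢ − K).
Here Σaᵢ = 32 and K = 4, so p(green) = (6 − 1)/(32 − 4) = 5/28 ≈ 0.179.

MAP estimate of p(green) = 0.179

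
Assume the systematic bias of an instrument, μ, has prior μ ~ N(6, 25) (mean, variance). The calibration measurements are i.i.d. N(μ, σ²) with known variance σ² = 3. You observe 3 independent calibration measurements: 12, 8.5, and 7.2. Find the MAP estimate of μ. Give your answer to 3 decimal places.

μ̂_MAP = 9.109

n = 3; x̄ = (12 + 8.5 + 7.2)/3 = 27.7/3 = 277/30 ≈ 9.2333.
For a Normal prior and Normal likelihood with known variance, the posterior is Normal; its mode equals its mean, the precision-weighted average.
Prior precision 1/σ₀² = 1/25 = 0.04; data precision n/σ² = 3/3 = 1.
μ̂ = (0.04·6 + 1·(277/30)) / (0.04 + 1) = (1421/150)/1.04 = 1421/156 ≈ 9.109.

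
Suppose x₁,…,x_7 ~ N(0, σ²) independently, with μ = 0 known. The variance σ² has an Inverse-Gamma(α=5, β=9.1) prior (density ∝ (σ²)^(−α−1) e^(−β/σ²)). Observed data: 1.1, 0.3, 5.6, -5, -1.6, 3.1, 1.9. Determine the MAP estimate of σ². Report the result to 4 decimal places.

Sum of squared deviations about the known mean: SS = (1.1−0)² + (0.3−0)² + (5.6−0)² + (-5−0)² + (-1.6−0)² + (3.1−0)² + (1.9−0)² = 73.44.
The Normal likelihood contributes (σ²)^(−n/2) exp(−SS/(2σ²)), so the posterior is Inverse-Gamma(α + n/2, β + SS/2) = Inverse-Gamma(8.5, 45.82).
The mode of Inverse-Gamma(a, b) is b/(a+1) = 45.82/9.5 ≈ 4.8232.

σ̂²_MAP = 4.8232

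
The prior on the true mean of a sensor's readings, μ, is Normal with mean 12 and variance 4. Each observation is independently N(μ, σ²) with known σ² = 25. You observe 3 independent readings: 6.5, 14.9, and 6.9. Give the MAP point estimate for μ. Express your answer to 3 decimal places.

n = 3; x̄ = (6.5 + 14.9 + 6.9)/3 = 28.3/3 = 283/30 ≈ 9.4333.
For a Normal prior and Normal likelihood with known variance, the posterior is Normal; its mode equals its mean, the precision-weighted average.
Prior precision 1/σ₀² = 1/4 = 0.25; data precision n/σ² = 3/25 = 0.12.
μ̂ = (0.25·12 + 0.12·(283/30)) / (0.25 + 0.12) = 4.132/0.37 = 2066/185 ≈ 11.168.

μ̂_MAP = 11.168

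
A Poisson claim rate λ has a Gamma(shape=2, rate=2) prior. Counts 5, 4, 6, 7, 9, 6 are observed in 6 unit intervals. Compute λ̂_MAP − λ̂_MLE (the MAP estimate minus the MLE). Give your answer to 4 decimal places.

MAP − MLE = -1.4167

Σxᵢ = 37. Posterior is Gamma(39, 8); MAP = (39−1)/8 = 38/8 ≈ 4.75000.
MLE = x̄ = 37/6 ≈ 6.16667.
Difference = 38/8 − 37/6 = -17/12 ≈ -1.4167.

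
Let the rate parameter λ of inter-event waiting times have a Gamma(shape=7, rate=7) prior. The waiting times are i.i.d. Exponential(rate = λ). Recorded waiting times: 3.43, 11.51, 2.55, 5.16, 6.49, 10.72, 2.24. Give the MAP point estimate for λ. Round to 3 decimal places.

The Exponential(rate=λ) likelihood is ∝ λ^n e^(−λΣtᵢ). Here n = 7 and Σtᵢ = 3.43 + 11.51 + 2.55 + 5.16 + 6.49 + 10.72 + 2.24 = 42.10.
Posterior ∝ λ^6e^(−7λ) · λ^7e^(−42.10λ) = λ^13e^(−49.10λ), i.e. Gamma(14, 49.10).
Mode = (a−1)/b = 13/49.10 ≈ 0.265.

λ̂_MAP = 0.265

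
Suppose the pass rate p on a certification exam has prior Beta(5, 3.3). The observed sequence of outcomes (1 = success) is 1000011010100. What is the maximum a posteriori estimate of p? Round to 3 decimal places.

Prior: Beta(5, 3.3).
Data: 5 successes in 13 trials (from the sequence). The binomial likelihood contributes p^5(1−p)^8, so the posterior is Beta(5+5, 3.3+8) = Beta(10, 11.3).
For Beta(a, b) with a, b > 1 the mode is (a−1)/(a+b−2) = 9/19.3 ≈ 0.466.

p̂_MAP = 0.466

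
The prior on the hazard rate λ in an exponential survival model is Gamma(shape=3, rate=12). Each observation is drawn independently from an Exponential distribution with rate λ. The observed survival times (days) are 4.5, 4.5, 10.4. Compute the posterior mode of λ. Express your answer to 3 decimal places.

λ̂_MAP = 0.159

The Exponential(rate=λ) likelihood is ∝ λ^n e^(−λΣtᵢ). Here n = 3 and Σtᵢ = 4.5 + 4.5 + 10.4 = 19.4.
Posterior ∝ λ^2e^(−12λ) · λ^3e^(−19.4λ) = λ^5e^(−31.4λ), i.e. Gamma(6, 31.4).
Mode = (a−1)/b = 5/31.4 ≈ 0.159.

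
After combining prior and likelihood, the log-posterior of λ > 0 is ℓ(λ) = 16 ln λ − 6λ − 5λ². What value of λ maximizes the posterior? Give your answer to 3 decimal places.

λ̂_MAP = 1.000

ℓ'(λ) = 16/λ − 6 − 10λ. Setting this to zero and multiplying by λ: 10λ² + 6λ − 16 = 0.
λ = (−6 + √(6² + 4·10·16)) / (2·10) = (−6 + √676) / 20 = (−6 + 26)/20 = 1.
ℓ''(λ) = −16/λ² − 10 < 0, confirming a maximum.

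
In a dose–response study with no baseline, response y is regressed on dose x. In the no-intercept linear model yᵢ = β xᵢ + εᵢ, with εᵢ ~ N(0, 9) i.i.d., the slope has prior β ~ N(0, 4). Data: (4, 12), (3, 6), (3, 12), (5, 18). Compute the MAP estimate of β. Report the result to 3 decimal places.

log p(β | y) = −Σ(yᵢ − βxᵢ)²/(2·9) − β²/(2·4) + const.
Setting the derivative to zero: Σxᵢ(yᵢ − βxᵢ)/9 − β/4 = 0, so β = Σxᵢyᵢ / (Σxᵢ² + σ²/τ²).
Σxᵢyᵢ = 4·12 + 3·6 + 3·12 + 5·18 = 192; Σxᵢ² = 59; σ²/τ² = 2.25.
β̂_MAP = 192 / (59 + 2.25) = 192/61.25 ≈ 3.135.

β̂_MAP = 3.135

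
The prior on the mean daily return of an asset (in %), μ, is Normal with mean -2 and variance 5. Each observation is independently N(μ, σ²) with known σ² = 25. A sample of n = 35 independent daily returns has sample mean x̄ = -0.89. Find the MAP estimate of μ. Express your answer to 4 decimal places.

n = 35, x̄ = -0.89.
For a Normal prior and Normal likelihood with known variance, the posterior is Normal; its mode equals its mean, the precision-weighted average.
Prior precision 1/σ₀² = 1/5 = 0.2; data precision n/σ² = 35/25 = 1.4.
μ̂ = (0.2·(-2) + 1.4·(-0.89)) / (0.2 + 1.4) = (-1.646)/1.6 = -1.02875 ≈ -1.0288.

μ̂_MAP = -1.0288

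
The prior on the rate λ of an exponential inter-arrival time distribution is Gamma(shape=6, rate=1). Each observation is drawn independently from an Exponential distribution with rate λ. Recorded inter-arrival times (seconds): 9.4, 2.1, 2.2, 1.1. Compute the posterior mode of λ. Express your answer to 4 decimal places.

λ̂_MAP = 0.5696

The Exponential(rate=λ) likelihood is ∝ λ^n e^(−λΣtᵢ). Here n = 4 and Σtᵢ = 9.4 + 2.1 + 2.2 + 1.1 = 14.8.
Posterior ∝ λ^5e^(−1λ) · λ^4e^(−14.8λ) = λ^9e^(−15.8λ), i.e. Gamma(10, 15.8).
Mode = (a−1)/b = 9/15.8 ≈ 0.5696.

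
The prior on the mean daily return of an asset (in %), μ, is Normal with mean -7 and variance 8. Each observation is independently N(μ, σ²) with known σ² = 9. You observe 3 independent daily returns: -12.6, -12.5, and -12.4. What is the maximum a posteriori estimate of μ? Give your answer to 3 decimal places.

μ̂_MAP = -11.000

n = 3; x̄ = ((-12.6) + (-12.5) + (-12.4))/3 = -37.5/3 = -12.5.
For a Normal prior and Normal likelihood with known variance, the posterior is Normal; its mode equals its mean, the precision-weighted average.
Prior precision 1/σ₀² = 1/8 = 0.125; data precision n/σ² = 3/9 = 1/3.
μ̂ = (0.125·(-7) + (1/3)·(-12.5)) / (0.125 + 1/3) = (-121/24)/(11/24) = -11.000.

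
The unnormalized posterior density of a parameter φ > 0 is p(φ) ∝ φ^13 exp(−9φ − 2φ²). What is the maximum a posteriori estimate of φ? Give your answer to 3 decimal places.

φ̂_MAP = 1.000

ℓ'(φ) = 13/φ − 9 − 4φ. Setting this to zero and multiplying by φ: 4φ² + 9φ − 13 = 0.
φ = (−9 + √(9² + 4·4·13)) / (2·4) = (−9 + √289) / 8 = (−9 + 17)/8 = 1.
ℓ''(φ) = −13/φ² − 4 < 0, confirming a maximum.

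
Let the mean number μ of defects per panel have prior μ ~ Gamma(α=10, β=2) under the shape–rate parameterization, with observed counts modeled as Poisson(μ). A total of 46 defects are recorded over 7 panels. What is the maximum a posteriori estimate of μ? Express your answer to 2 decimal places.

Σxᵢ = 46, n = 7.
Posterior ∝ μ^9e^(−2μ) · μ^46e^(−7μ) = μ^55e^(−9μ), i.e. Gamma(shape=56, rate=9).
The mode of a Gamma(a, b) with a ≥ 1 (shape–rate) is (a−1)/b = 55/9 ≈ 6.11.

μ̂_MAP = 6.11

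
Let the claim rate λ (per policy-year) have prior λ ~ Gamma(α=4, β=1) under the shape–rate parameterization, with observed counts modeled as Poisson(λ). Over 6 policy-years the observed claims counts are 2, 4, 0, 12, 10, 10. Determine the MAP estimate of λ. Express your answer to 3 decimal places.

Σxᵢ = 2+4+0+12+10+10 = 38, with n = 6.
Posterior ∝ λ^3e^(−1λ) · λ^38e^(−6λ) = λ^41e^(−7λ), i.e. Gamma(shape=42, rate=7).
The mode of a Gamma(a, b) with a ≥ 1 (shape–rate) is (a−1)/b = 41/7 ≈ 5.857.

λ̂_MAP = 5.857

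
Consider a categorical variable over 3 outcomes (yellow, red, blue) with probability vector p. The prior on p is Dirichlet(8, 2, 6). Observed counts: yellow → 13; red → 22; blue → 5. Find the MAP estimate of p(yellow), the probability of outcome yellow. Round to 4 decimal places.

MAP estimate of p(yellow) = 0.3774

The posterior is Dirichlet(αᵢ + nᵢ) = Dirichlet(21, 24, 11).
For a Dirichlet(a₁,…,a_K) with all aᵢ > 1, the mode has j-th component (aⱼ − 1)/(Σaᵢ − K).
Here Σaᵢ = 56 and K = 3, so p(yellow) = (21 − 1)/(56 − 3) = 20/53 ≈ 0.3774.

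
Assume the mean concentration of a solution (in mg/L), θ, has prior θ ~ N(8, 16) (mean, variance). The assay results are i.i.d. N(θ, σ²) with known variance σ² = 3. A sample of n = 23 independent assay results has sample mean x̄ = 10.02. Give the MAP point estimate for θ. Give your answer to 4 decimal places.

n = 23, x̄ = 10.02.
For a Normal prior and Normal likelihood with known variance, the posterior is Normal; its mode equals its mean, the precision-weighted average.
Prior precision 1/σ₀² = 1/16 = 0.0625; data precision n/σ² = 23/3.
θ̂ = (0.0625·8 + (23/3)·10.02) / (0.0625 + 23/3) = 77.32/(371/48) = 92784/9275 ≈ 10.0037.

θ̂_MAP = 10.0037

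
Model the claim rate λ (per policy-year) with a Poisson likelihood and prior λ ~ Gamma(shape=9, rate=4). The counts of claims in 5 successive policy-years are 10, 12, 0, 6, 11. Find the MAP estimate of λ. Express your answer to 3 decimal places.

λ̂_MAP = 5.222

Σxᵢ = 10+12+0+6+11 = 39, with n = 5.
Posterior ∝ λ^8e^(−4λ) · λ^39e^(−5λ) = λ^47e^(−9λ), i.e. Gamma(shape=48, rate=9).
The mode of a Gamma(a, b) with a ≥ 1 (shape–rate) is (a−1)/b = 47/9 ≈ 5.222.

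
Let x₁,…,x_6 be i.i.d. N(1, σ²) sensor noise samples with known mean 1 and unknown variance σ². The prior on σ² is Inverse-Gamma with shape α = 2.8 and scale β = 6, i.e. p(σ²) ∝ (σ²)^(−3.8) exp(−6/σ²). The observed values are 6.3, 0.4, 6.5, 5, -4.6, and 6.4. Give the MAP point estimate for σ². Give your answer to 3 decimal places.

σ̂²_MAP = 10.825

Sum of squared deviations about the known mean: SS = (6.3−1)² + (0.4−1)² + (6.5−1)² + (5−1)² + (-4.6−1)² + (6.4−1)² = 135.22.
The Normal likelihood contributes (σ²)^(−n/2) exp(−SS/(2σ²)), so the posterior is Inverse-Gamma(α + n/2, β + SS/2) = Inverse-Gamma(5.8, 73.61).
The mode of Inverse-Gamma(a, b) is b/(a+1) = 73.61/6.8 ≈ 10.825.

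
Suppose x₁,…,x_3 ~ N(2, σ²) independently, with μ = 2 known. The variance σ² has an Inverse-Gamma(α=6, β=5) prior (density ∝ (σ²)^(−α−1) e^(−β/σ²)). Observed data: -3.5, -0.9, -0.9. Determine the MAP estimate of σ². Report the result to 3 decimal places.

σ̂²_MAP = 3.357

Sum of squared deviations about the known mean: SS = (-3.5−2)² + (-0.9−2)² + (-0.9−2)² = 47.07.
The Normal likelihood contributes (σ²)^(−n/2) exp(−SS/(2σ²)), so the posterior is Inverse-Gamma(α + n/2, β + SS/2) = Inverse-Gamma(7.5, 28.535).
The mode of Inverse-Gamma(a, b) is b/(a+1) = 28.535/8.5 ≈ 3.357.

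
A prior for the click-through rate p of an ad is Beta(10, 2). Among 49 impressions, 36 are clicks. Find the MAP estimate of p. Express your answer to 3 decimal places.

Prior: Beta(10, 2).
Data: 36 successes in 49 trials. The binomial likelihood contributes p^36(1−p)^13, so the posterior is Beta(10+36, 2+13) = Beta(46, 15).
For Beta(a, b) with a, b > 1 the mode is (a−1)/(a+b−2) = 45/59 ≈ 0.763.

p̂_MAP = 0.763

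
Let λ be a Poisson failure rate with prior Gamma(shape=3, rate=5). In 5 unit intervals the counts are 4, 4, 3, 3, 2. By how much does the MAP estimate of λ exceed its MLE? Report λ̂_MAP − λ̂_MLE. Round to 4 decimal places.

MAP − MLE = -1.4000

Σxᵢ = 16. Posterior is Gamma(19, 10); MAP = (19−1)/10 = 18/10 ≈ 1.80000.
MLE = x̄ = 16/5 ≈ 3.20000.
Difference = 18/10 − 16/5 = -7/5 ≈ -1.4000.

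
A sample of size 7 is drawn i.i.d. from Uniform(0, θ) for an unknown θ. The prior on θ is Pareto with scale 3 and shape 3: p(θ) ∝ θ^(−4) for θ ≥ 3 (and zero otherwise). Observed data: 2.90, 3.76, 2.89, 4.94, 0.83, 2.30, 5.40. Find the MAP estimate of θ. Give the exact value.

The Uniform(0, θ) likelihood is θ^(−n) for θ ≥ max(xᵢ), zero otherwise. Here max(xᵢ) = 5.40.
Posterior ∝ θ^(−4) · θ^(−7) = θ^(−11) on θ ≥ max(3, 5.40) = 5.40.
This density is strictly decreasing in θ, so the posterior mode lies at the lower boundary of the support.

θ̂_MAP = 5.40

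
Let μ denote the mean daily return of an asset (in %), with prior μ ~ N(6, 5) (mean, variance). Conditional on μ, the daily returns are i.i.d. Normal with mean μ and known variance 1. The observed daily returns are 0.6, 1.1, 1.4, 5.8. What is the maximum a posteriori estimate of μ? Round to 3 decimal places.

μ̂_MAP = 2.405

n = 4; x̄ = (0.6 + 1.1 + 1.4 + 5.8)/4 = 8.9/4 = 2.225.
For a Normal prior and Normal likelihood with known variance, the posterior is Normal; its mode equals its mean, the precision-weighted average.
Prior precision 1/σ₀² = 1/5 = 0.2; data precision n/σ² = 4/1 = 4.
μ̂ = (0.2·6 + 4·2.225) / (0.2 + 4) = 10.1/4.2 = 101/42 ≈ 2.405.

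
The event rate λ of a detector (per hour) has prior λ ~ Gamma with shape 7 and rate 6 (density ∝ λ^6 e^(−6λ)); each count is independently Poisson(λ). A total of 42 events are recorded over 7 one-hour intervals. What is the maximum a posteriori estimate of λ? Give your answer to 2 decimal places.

Σxᵢ = 42, n = 7.
Posterior ∝ λ^6e^(−6λ) · λ^42e^(−7λ) = λ^48e^(−13λ), i.e. Gamma(shape=49, rate=13).
The mode of a Gamma(a, b) with a ≥ 1 (shape–rate) is (a−1)/b = 48/13 ≈ 3.69.

λ̂_MAP = 3.69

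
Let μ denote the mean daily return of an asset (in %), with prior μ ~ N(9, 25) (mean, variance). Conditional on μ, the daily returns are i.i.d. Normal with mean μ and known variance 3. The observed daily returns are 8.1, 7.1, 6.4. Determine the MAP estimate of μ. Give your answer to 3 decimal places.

μ̂_MAP = 7.269

n = 3; x̄ = (8.1 + 7.1 + 6.4)/3 = 21.6/3 = 7.2.
For a Normal prior and Normal likelihood with known variance, the posterior is Normal; its mode equals its mean, the precision-weighted average.
Prior precision 1/σ₀² = 1/25 = 0.04; data precision n/σ² = 3/3 = 1.
μ̂ = (0.04·9 + 1·7.2) / (0.04 + 1) = 7.56/1.04 = 189/26 ≈ 7.269.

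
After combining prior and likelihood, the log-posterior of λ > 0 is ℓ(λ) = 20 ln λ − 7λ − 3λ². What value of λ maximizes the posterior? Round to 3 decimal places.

λ̂_MAP = 1.333

ℓ'(λ) = 20/λ − 7 − 6λ. Setting this to zero and multiplying by λ: 6λ² + 7λ − 20 = 0.
λ = (−7 + √(7² + 4·6·20)) / (2·6) = (−7 + √529) / 12 = (−7 + 23)/12 = 4/3.
ℓ''(λ) = −20/λ² − 6 < 0, confirming a maximum.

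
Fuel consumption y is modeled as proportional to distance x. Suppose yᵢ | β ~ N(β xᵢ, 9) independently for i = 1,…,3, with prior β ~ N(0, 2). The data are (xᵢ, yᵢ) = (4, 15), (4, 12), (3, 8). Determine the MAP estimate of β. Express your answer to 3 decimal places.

β̂_MAP = 2.901

log p(β | y) = −Σ(yᵢ − βxᵢ)²/(2·9) − β²/(2·2) + const.
Setting the derivative to zero: Σxᵢ(yᵢ − βxᵢ)/9 − β/2 = 0, so β = Σxᵢyᵢ / (Σxᵢ² + σ²/τ²).
Σxᵢyᵢ = 4·15 + 4·12 + 3·8 = 132; Σxᵢ² = 41; σ²/τ² = 4.5.
β̂_MAP = 132 / (41 + 4.5) = 132/45.5 ≈ 2.901.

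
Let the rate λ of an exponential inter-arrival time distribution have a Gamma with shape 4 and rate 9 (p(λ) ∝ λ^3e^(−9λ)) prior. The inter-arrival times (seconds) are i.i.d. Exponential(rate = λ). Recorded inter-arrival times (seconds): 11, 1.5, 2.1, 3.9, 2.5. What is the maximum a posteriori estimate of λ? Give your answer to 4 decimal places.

λ̂_MAP = 0.2667

The Exponential(rate=λ) likelihood is ∝ λ^n e^(−λΣtᵢ). Here n = 5 and Σtᵢ = 11 + 1.5 + 2.1 + 3.9 + 2.5 = 21.
Posterior ∝ λ^3e^(−9λ) · λ^5e^(−21λ) = λ^8e^(−30λ), i.e. Gamma(9, 30).
Mode = (a−1)/b = 8/30 ≈ 0.2667.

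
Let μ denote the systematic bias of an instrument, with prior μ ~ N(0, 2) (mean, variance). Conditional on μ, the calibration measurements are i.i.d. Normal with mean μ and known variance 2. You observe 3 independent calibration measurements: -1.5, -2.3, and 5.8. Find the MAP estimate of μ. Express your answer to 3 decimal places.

μ̂_MAP = 0.500

n = 3; x̄ = ((-1.5) + (-2.3) + 5.8)/3 = 2/3 = 2/3 ≈ 0.6667.
For a Normal prior and Normal likelihood with known variance, the posterior is Normal; its mode equals its mean, the precision-weighted average.
Prior precision 1/σ₀² = 1/2 = 0.5; data precision n/σ² = 3/2 = 1.5.
μ̂ = (0.5·0 + 1.5·(2/3)) / (0.5 + 1.5) = 1/2 = 0.500.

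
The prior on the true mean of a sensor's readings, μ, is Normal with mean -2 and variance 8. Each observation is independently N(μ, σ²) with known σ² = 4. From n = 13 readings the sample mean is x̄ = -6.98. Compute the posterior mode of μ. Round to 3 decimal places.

n = 13, x̄ = -6.98.
For a Normal prior and Normal likelihood with known variance, the posterior is Normal; its mode equals its mean, the precision-weighted average.
Prior precision 1/σ₀² = 1/8 = 0.125; data precision n/σ² = 13/4 = 3.25.
μ̂ = (0.125·(-2) + 3.25·(-6.98)) / (0.125 + 3.25) = (-22.935)/3.375 = -1529/225 ≈ -6.796.

μ̂_MAP = -6.796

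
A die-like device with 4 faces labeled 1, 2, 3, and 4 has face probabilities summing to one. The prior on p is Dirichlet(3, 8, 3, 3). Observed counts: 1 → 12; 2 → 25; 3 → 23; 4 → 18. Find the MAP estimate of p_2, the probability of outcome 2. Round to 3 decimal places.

MAP estimate: 0.352

The posterior is Dirichlet(αᵢ + nᵢ) = Dirichlet(15, 33, 26, 21).
For a Dirichlet(a₁,…,a_K) with all aᵢ > 1, the mode has j-th component (aⱼ − 1)/(Σaᵢ − K).
Here Σaᵢ = 95 and K = 4, so p_2 = (33 − 1)/(95 − 4) = 32/91 ≈ 0.352.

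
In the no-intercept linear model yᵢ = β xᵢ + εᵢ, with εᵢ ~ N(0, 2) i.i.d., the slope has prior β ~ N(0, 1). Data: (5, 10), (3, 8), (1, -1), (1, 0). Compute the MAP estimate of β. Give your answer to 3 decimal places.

log p(β | y) = −Σ(yᵢ − βxᵢ)²/(2·2) − β²/(2·1) + const.
Setting the derivative to zero: Σxᵢ(yᵢ − βxᵢ)/2 − β/1 = 0, so β = Σxᵢyᵢ / (Σxᵢ² + σ²/τ²).
Σxᵢyᵢ = 5·10 + 3·8 + 1·(-1) + 1·0 = 73; Σxᵢ² = 36; σ²/τ² = 2.
β̂_MAP = 73 / (36 + 2) = 73/38 ≈ 1.921.

β̂_MAP = 1.921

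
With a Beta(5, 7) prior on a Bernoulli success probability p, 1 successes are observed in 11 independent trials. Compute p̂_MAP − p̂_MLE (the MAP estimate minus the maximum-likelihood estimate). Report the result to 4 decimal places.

MAP − MLE = 0.1472

Posterior is Beta(6, 17); MAP = (6−1)/(23−2) = 5/21 ≈ 0.23810.
MLE ignores the prior: p̂_MLE = k/n = 1/11 ≈ 0.09091.
Difference = 5/21 − 1/11 = 34/231 ≈ 0.1472.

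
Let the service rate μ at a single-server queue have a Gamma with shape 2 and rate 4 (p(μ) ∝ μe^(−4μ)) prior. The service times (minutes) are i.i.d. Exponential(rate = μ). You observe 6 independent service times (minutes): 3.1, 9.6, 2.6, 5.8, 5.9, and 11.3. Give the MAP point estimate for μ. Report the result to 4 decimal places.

The Exponential(rate=μ) likelihood is ∝ μ^n e^(−μΣtᵢ). Here n = 6 and Σtᵢ = 3.1 + 9.6 + 2.6 + 5.8 + 5.9 + 11.3 = 38.3.
Posterior ∝ μe^(−4μ) · μ^6e^(−38.3μ) = μ^7e^(−42.3μ), i.e. Gamma(8, 42.3).
Mode = (a−1)/b = 7/42.3 ≈ 0.1655.

μ̂_MAP = 0.1655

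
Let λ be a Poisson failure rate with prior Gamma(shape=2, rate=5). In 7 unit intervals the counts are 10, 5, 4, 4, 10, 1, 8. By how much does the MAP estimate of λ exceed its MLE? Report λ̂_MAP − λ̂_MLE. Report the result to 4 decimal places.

Σxᵢ = 42. Posterior is Gamma(44, 12); MAP = (44−1)/12 = 43/12 ≈ 3.58333.
MLE = x̄ = 42/7 ≈ 6.00000.
Difference = 43/12 − 42/7 = -29/12 ≈ -2.4167.

MAP − MLE = -2.4167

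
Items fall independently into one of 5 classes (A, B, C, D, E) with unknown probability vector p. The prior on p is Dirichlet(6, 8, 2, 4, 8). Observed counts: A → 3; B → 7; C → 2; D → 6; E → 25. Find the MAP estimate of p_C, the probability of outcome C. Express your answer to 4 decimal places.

The posterior is Dirichlet(αᵢ + nᵢ) = Dirichlet(9, 15, 4, 10, 33).
For a Dirichlet(a₁,…,a_K) with all aᵢ > 1, the mode has j-th component (aⱼ − 1)/(Σaᵢ − K).
Here Σaᵢ = 71 and K = 5, so p_C = (4 − 1)/(71 − 5) = 3/66 ≈ 0.0455.

MAP estimate of p_C = 0.0455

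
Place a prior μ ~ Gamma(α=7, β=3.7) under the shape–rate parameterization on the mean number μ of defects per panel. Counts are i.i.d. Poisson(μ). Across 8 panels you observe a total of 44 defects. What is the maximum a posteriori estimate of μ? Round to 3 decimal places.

Σxᵢ = 44, n = 8.
Posterior ∝ μ^6e^(−3.7μ) · μ^44e^(−8μ) = μ^50e^(−11.7μ), i.e. Gamma(shape=51, rate=11.7).
The mode of a Gamma(a, b) with a ≥ 1 (shape–rate) is (a−1)/b = 50/11.7 ≈ 4.274.

μ̂_MAP = 4.274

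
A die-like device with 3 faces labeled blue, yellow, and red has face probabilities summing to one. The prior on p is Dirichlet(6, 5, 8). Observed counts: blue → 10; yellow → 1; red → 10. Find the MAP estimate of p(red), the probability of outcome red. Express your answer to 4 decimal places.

The posterior is Dirichlet(αᵢ + nᵢ) = Dirichlet(16, 6, 18).
For a Dirichlet(a₁,…,a_K) with all aᵢ > 1, the mode has j-th component (aⱼ − 1)/(Σaᵢ − K).
Here Σaᵢ = 40 and K = 3, so p(red) = (18 − 1)/(40 − 3) = 17/37 ≈ 0.4595.

MAP estimate of p(red) = 0.4595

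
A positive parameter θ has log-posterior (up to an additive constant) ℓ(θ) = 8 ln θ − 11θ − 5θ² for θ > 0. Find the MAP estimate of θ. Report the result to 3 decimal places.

θ̂_MAP = 0.500

ℓ'(θ) = 8/θ − 11 − 10θ. Setting this to zero and multiplying by θ: 10θ² + 11θ − 8 = 0.
θ = (−11 + √(11² + 4·10·8)) / (2·10) = (−11 + √441) / 20 = (−11 + 21)/20 = 1/2.
ℓ''(θ) = −8/θ² − 10 < 0, confirming a maximum.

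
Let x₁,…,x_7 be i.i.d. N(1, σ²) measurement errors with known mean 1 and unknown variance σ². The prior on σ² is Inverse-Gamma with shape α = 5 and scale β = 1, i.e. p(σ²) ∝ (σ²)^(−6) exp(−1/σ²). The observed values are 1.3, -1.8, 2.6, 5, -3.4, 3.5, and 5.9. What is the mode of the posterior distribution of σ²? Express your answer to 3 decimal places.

σ̂²_MAP = 4.111

Sum of squared deviations about the known mean: SS = (1.3−1)² + (-1.8−1)² + (2.6−1)² + (5−1)² + (-3.4−1)² + (3.5−1)² + (5.9−1)² = 76.11.
The Normal likelihood contributes (σ²)^(−n/2) exp(−SS/(2σ²)), so the posterior is Inverse-Gamma(α + n/2, β + SS/2) = Inverse-Gamma(8.5, 39.055).
The mode of Inverse-Gamma(a, b) is b/(a+1) = 39.055/9.5 ≈ 4.111.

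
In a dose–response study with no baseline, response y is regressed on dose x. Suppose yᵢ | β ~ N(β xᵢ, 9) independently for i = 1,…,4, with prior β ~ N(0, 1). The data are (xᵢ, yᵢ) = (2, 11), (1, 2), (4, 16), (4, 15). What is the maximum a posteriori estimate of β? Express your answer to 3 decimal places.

β̂_MAP = 3.217

log p(β | y) = −Σ(yᵢ − βxᵢ)²/(2·9) − β²/(2·1) + const.
Setting the derivative to zero: Σxᵢ(yᵢ − βxᵢ)/9 − β/1 = 0, so β = Σxᵢyᵢ / (Σxᵢ² + σ²/τ²).
Σxᵢyᵢ = 2·11 + 1·2 + 4·16 + 4·15 = 148; Σxᵢ² = 37; σ²/τ² = 9.
β̂_MAP = 148 / (37 + 9) = 148/46 ≈ 3.217.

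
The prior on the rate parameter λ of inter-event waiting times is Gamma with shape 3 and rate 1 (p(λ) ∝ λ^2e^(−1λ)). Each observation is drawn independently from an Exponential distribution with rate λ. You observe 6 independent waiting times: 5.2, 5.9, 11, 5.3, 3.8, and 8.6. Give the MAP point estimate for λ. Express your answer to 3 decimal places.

λ̂_MAP = 0.196

The Exponential(rate=λ) likelihood is ∝ λ^n e^(−λΣtᵢ). Here n = 6 and Σtᵢ = 5.2 + 5.9 + 11 + 5.3 + 3.8 + 8.6 = 39.8.
Posterior ∝ λ^2e^(−1λ) · λ^6e^(−39.8λ) = λ^8e^(−40.8λ), i.e. Gamma(9, 40.8).
Mode = (a−1)/b = 8/40.8 ≈ 0.196.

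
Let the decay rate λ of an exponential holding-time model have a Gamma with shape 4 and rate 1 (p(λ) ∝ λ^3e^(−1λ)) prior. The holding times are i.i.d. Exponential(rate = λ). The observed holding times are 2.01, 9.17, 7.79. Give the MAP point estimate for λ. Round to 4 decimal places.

λ̂_MAP = 0.3005

The Exponential(rate=λ) likelihood is ∝ λ^n e^(−λΣtᵢ). Here n = 3 and Σtᵢ = 2.01 + 9.17 + 7.79 = 18.97.
Posterior ∝ λ^3e^(−1λ) · λ^3e^(−18.97λ) = λ^6e^(−19.97λ), i.e. Gamma(7, 19.97).
Mode = (a−1)/b = 6/19.97 ≈ 0.3005.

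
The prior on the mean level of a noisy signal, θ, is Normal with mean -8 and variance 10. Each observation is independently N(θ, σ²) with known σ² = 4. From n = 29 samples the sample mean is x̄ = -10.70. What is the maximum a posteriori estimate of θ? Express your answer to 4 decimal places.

θ̂_MAP = -10.6633

n = 29, x̄ = -10.70.
For a Normal prior and Normal likelihood with known variance, the posterior is Normal; its mode equals its mean, the precision-weighted average.
Prior precision 1/σ₀² = 1/10 = 0.1; data precision n/σ² = 29/4 = 7.25.
θ̂ = (0.1·(-8) + 7.25·(-10.7)) / (0.1 + 7.25) = (-78.375)/7.35 = -1045/98 ≈ -10.6633.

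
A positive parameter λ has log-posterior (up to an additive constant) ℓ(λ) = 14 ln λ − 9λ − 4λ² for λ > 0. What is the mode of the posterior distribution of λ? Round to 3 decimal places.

ℓ'(λ) = 14/λ − 9 − 8λ. Setting this to zero and multiplying by λ: 8λ² + 9λ − 14 = 0.
λ = (−9 + √(9² + 4·8·14)) / (2·8) = (−9 + √529) / 16 = (−9 + 23)/16 = 7/8.
ℓ''(λ) = −14/λ² − 8 < 0, confirming a maximum.

λ̂_MAP = 0.875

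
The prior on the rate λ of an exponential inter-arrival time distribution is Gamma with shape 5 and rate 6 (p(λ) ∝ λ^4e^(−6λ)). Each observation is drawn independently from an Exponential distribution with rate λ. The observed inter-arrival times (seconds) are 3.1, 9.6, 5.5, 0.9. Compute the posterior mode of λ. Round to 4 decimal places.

λ̂_MAP = 0.3187

The Exponential(rate=λ) likelihood is ∝ λ^n e^(−λΣtᵢ). Here n = 4 and Σtᵢ = 3.1 + 9.6 + 5.5 + 0.9 = 19.1.
Posterior ∝ λ^4e^(−6λ) · λ^4e^(−19.1λ) = λ^8e^(−25.1λ), i.e. Gamma(9, 25.1).
Mode = (a−1)/b = 8/25.1 ≈ 0.3187.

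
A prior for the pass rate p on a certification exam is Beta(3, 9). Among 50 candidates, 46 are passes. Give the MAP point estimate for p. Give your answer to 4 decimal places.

Prior: Beta(3, 9).
Data: 46 successes in 50 trials. The binomial likelihood contributes p^46(1−p)^4, so the posterior is Beta(3+46, 9+4) = Beta(49, 13).
For Beta(a, b) with a, b > 1 the mode is (a−1)/(a+b−2) = 48/60 ≈ 0.8000.

p̂_MAP = 0.8000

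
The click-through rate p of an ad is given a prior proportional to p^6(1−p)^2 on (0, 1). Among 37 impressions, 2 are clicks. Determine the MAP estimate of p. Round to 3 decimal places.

p̂_MAP = 0.178

The prior density ∝ p^6(1−p)^2 is the kernel of Beta(7, 3).
Data: 2 successes in 37 trials. The binomial likelihood contributes p^2(1−p)^35, so the posterior is Beta(7+2, 3+35) = Beta(9, 38).
For Beta(a, b) with a, b > 1 the mode is (a−1)/(a+b−2) = 8/45 ≈ 0.178.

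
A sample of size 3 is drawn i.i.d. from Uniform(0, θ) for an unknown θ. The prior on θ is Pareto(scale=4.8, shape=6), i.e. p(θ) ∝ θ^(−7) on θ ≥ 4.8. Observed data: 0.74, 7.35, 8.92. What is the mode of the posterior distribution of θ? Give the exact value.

The Uniform(0, θ) likelihood is θ^(−n) for θ ≥ max(xᵢ), zero otherwise. Here max(xᵢ) = 8.92.
Posterior ∝ θ^(−7) · θ^(−3) = θ^(−10) on θ ≥ max(4.8, 8.92) = 8.92.
This density is strictly decreasing in θ, so the posterior mode lies at the lower boundary of the support.

θ̂_MAP = 8.92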